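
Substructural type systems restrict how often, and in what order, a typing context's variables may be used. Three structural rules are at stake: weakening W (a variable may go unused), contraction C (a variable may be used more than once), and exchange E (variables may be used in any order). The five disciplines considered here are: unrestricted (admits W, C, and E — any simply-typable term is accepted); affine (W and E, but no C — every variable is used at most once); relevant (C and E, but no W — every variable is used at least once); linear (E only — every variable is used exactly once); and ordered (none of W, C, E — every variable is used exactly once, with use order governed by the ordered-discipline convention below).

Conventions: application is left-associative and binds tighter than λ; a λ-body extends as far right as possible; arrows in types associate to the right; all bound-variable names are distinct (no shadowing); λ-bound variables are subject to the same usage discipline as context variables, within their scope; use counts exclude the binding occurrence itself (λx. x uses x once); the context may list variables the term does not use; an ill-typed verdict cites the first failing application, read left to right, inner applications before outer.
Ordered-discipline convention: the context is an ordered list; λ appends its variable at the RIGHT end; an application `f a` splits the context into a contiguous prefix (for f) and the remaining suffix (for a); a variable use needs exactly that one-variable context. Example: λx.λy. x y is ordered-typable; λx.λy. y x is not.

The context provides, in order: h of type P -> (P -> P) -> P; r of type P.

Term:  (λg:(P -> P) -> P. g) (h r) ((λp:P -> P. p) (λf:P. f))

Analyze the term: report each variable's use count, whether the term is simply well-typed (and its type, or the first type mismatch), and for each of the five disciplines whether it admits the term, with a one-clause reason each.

variable uses: h=1, r=1, g (bound)=1, p (bound)=1, f (bound)=1
left-to-right use order: g, h, r, p, f
typing: well-typed — term : P
ordered: ✓ — h, r, g, p, f: once each, no exchange needed
linear: ✓ — exactly-once usage across h, r, g, p, f
affine: ✓ — no duplicate uses among h, r, g, p, f
relevant: ✓ — none of h, r, g, p, f goes unused
unrestricted: ✓ — simply typable at P; W, C, E all held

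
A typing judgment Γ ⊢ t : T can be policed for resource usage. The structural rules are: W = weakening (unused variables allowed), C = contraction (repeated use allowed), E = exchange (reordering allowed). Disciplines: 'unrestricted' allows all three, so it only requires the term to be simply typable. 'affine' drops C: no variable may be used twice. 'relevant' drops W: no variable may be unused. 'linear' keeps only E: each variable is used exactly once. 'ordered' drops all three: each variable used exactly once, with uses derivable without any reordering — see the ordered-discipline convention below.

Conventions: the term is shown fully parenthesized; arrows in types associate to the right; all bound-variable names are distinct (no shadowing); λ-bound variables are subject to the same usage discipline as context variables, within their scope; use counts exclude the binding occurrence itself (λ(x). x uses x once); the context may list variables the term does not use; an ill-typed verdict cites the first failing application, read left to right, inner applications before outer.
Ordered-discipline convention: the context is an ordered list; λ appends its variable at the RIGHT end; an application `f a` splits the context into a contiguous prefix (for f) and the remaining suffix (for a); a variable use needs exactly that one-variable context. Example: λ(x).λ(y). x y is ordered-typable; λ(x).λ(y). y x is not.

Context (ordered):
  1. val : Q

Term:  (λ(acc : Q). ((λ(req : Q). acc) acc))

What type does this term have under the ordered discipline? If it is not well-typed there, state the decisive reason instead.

not well-typed under ordered — needs contraction — acc ×2; needs weakening: val, req unused
variable uses: val: 0×; acc (bound): 2×; req (bound): 0×
uses in reading order: acc, acc
typing: well-typed — term : Q → Q
per-discipline verdicts: ordered ✗, linear ✗, affine ✗, relevant ✗, unrestricted ✓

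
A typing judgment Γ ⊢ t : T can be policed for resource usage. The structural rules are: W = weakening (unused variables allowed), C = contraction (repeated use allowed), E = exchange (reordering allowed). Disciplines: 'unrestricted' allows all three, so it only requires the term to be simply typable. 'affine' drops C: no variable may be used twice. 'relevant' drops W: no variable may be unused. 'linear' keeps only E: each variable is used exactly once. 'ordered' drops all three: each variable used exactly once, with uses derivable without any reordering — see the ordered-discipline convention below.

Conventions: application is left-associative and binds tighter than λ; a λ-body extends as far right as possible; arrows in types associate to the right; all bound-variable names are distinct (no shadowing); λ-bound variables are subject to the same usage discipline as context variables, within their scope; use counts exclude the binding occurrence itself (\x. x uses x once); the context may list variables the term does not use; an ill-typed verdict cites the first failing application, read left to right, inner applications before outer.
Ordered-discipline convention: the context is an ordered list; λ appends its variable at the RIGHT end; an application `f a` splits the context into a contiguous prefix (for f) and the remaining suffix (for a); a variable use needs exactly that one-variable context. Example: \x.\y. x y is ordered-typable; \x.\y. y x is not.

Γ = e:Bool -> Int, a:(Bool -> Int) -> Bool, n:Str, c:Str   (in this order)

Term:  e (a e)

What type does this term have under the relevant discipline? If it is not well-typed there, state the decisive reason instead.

not well-typed under relevant — n, c left unused
usage: e: 2, a: 1, n: 0, c: 0
uses in reading order: e, a, e
typing: well-typed — term : Int
across the five disciplines: ordered ✗ | linear ✗ | affine ✗ | relevant ✗ | unrestricted ✓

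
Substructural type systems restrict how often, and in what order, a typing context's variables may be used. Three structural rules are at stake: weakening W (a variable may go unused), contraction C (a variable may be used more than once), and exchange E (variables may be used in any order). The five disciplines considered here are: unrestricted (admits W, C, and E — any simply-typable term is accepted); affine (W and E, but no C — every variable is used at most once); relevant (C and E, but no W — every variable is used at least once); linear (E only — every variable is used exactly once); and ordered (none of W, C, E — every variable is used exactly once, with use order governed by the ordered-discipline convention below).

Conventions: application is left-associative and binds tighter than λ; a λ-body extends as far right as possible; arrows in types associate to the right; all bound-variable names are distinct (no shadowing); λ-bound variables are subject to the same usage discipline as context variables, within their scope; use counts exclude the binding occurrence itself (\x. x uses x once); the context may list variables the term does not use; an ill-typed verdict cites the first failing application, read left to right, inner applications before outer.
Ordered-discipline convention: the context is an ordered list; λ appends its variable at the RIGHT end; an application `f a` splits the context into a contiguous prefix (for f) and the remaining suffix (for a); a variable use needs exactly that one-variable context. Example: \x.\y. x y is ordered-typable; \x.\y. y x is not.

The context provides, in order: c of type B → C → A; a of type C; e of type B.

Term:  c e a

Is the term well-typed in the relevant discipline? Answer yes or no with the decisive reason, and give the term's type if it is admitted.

yes — at least one use each (c, a, e); term : A
use counts: c: 1×, a: 1×, e: 1×
left-to-right use order: c, e, a
typing: well-typed at A
across the five disciplines: ordered ✗, linear ✓, affine ✓, relevant ✓, unrestricted ✓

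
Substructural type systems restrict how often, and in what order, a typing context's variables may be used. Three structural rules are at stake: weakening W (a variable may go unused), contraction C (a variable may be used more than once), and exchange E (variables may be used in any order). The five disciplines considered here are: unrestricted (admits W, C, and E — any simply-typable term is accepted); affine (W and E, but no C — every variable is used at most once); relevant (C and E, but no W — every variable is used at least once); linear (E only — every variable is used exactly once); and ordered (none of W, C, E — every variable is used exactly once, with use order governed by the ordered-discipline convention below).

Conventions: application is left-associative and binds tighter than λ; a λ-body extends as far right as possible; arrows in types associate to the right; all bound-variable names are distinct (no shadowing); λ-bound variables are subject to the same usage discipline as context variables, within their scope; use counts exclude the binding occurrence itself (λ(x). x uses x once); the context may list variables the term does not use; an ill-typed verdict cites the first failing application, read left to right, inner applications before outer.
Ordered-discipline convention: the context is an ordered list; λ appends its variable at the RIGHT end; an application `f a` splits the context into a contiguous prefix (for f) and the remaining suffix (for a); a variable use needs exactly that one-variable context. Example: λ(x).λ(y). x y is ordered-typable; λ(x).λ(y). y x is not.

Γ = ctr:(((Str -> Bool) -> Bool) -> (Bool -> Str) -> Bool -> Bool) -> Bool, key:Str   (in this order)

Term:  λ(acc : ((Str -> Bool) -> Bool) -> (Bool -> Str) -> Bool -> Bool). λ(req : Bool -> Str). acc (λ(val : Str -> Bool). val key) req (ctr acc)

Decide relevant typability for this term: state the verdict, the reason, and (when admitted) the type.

yes — ctr, key, acc, req, val: all used, weakening unneeded; term : (((Str -> Bool) -> Bool) -> (Bool -> Str) -> Bool -> Bool) -> (Bool -> Str) -> Bool
usage: ctr: 1×, key: 1×, acc (bound): 2×, req (bound): 1×, val (bound): 1×
use order (left to right): acc, val, key, req, ctr, acc
typing: ✓ — (((Str -> Bool) -> Bool) -> (Bool -> Str) -> Bool -> Bool) -> (Bool -> Str) -> Bool
per-discipline verdicts: ordered ✗ · linear ✗ · affine ✗ · relevant ✓ · unrestricted ✓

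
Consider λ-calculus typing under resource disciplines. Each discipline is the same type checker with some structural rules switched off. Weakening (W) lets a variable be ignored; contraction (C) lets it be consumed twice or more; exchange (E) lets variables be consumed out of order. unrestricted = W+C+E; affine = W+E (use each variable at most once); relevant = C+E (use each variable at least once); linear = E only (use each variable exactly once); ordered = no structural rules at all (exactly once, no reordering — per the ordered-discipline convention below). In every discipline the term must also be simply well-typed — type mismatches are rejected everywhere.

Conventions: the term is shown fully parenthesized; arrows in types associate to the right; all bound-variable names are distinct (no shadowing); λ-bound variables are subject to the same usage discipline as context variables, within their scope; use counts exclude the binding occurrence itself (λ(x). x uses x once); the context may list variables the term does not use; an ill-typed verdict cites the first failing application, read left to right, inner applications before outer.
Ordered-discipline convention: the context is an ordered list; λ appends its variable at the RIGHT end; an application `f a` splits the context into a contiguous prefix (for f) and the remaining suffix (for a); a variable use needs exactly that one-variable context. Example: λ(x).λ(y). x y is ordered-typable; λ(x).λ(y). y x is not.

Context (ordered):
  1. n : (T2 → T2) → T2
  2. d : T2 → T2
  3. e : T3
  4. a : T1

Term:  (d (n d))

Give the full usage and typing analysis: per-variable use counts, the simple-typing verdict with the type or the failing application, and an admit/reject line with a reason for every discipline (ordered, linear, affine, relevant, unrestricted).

usage: n=1, d=2, e=0, a=0
order of uses: d, n, d
typing: ✓ — T2
ordered: ✗, repeated use of d ×2; unused: e, a — weakening required
linear: ✗, repeated use of d ×2; unused: e, a — weakening required
affine: ✗, repeated use of d ×2
relevant: ✗, unused: e, a — weakening required
unrestricted: ✓, type-checks (T2) and nothing is barred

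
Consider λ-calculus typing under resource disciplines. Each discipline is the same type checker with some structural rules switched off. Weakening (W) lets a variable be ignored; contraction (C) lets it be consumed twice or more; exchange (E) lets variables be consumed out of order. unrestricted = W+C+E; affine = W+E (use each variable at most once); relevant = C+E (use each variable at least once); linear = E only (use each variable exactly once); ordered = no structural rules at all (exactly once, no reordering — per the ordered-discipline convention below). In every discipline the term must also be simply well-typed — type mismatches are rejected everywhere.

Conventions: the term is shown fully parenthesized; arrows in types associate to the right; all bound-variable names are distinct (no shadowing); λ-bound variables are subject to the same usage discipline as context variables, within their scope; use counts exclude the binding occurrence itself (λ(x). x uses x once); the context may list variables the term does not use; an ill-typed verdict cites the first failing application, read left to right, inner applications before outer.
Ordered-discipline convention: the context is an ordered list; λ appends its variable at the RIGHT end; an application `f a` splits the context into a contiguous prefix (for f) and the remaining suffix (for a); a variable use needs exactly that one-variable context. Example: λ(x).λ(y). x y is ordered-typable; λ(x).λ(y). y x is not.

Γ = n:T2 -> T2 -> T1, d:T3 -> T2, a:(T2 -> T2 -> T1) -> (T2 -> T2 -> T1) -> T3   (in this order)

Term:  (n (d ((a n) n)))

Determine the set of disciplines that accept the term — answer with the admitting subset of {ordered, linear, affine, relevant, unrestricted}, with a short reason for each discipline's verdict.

admitted in: relevant, unrestricted
use counts: n: 3×, d: 1×, a: 1×
uses in reading order: n, d, a, n, n
typing: ✓ — T2 -> T1
ordered ✗ (repeated use of n ×3)
linear ✗ (repeated use of n ×3)
affine ✗ (repeated use of n ×3)
relevant ✓ (at least one use each (n, d, a))
unrestricted ✓ (type-checks (T2 -> T1) and nothing is barred)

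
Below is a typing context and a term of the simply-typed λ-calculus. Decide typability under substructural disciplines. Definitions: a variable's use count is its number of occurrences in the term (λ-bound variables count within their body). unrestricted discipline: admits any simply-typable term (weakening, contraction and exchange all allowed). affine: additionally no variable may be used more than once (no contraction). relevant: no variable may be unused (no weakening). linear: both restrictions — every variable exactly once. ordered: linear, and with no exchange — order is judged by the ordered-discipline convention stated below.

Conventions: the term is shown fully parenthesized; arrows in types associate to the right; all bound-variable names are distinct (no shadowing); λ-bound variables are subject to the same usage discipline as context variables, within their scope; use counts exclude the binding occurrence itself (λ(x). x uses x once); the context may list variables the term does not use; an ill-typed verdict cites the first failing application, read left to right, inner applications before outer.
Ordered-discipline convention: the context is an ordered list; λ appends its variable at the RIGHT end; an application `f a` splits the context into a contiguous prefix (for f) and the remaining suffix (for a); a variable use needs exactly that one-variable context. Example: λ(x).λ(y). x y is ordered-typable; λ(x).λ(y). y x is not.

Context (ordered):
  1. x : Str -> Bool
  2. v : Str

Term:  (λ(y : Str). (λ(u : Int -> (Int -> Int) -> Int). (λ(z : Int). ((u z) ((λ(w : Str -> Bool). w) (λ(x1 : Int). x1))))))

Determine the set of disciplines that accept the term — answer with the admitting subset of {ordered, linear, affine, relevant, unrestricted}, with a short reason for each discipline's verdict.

admitted in: none
variable uses: x: 0×; v: 0×; y (bound): 0×; u (bound): 1×; z (bound): 1×; w (bound): 1×; x1 (bound): 1×
left-to-right use order: u, z, w, x1
typing: ill-typed: argument of type Int -> Int where Str -> Bool is required
ordered ✗ (the type mismatch rejects it)
linear ✗ (not simply typable)
affine ✗ (fails simple typing)
relevant ✗ (a type mismatch blocks all five)
unrestricted ✗ (the type mismatch rejects it)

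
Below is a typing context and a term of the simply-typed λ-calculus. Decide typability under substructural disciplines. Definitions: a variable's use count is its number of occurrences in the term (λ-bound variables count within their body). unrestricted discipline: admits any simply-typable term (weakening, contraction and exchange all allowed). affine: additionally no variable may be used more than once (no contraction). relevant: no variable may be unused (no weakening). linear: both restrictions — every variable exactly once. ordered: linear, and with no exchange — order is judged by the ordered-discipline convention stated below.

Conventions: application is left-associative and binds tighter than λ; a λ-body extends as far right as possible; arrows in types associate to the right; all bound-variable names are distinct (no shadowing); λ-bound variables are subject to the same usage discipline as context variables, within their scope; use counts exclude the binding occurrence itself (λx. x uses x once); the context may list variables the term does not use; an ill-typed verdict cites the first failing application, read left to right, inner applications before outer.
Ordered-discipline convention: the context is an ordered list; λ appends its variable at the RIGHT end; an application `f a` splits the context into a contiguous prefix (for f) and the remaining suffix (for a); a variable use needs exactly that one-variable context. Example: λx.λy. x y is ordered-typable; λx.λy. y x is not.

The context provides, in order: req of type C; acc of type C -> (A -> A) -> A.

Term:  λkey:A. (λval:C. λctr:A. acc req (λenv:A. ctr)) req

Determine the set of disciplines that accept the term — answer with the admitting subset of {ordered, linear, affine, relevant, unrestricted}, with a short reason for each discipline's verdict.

admitting disciplines: unrestricted
counts: req: 2; acc: 1; key (bound): 0; val (bound): 0; ctr (bound): 1; env (bound): 0
order of uses: acc, req, ctr, req
typing: ✓ — A -> A -> A
ordered: ✗, uses contraction: req ×2; needs weakening: key, val, env unused
linear: ✗, uses contraction: req ×2; needs weakening: key, val, env unused
affine: ✗, uses contraction: req ×2
relevant: ✗, needs weakening: key, val, env unused
unrestricted: ✓, well-typed at A -> A -> A; no restrictions here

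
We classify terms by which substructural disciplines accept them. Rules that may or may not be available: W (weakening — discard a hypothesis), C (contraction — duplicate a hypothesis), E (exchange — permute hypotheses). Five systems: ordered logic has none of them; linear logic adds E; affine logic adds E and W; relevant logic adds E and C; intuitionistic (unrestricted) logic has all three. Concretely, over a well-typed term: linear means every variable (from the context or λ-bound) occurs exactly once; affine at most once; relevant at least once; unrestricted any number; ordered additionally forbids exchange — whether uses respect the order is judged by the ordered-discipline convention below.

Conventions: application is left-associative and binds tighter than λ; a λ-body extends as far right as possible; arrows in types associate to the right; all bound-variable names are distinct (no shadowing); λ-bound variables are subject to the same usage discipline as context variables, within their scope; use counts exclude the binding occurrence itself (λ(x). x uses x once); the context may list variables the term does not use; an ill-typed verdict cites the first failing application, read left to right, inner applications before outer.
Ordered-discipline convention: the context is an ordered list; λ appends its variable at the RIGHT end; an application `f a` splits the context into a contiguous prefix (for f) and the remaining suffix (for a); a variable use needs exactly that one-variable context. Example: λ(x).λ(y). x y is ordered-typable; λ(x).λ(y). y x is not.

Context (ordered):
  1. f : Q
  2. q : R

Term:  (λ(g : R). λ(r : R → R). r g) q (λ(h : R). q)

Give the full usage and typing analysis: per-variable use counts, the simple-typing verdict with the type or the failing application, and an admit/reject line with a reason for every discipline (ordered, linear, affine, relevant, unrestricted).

usage: f: 0; q: 2; g (bound): 1; r (bound): 1; h (bound): 0
order of uses: r, g, q, q
typing: well-typed at R
ordered: ✗, needs contraction — q ×2; f, h left unused
linear: ✗, needs contraction — q ×2; f, h left unused
affine: ✗, needs contraction — q ×2
relevant: ✗, f, h left unused
unrestricted: ✓, type-checks (R) and nothing is barred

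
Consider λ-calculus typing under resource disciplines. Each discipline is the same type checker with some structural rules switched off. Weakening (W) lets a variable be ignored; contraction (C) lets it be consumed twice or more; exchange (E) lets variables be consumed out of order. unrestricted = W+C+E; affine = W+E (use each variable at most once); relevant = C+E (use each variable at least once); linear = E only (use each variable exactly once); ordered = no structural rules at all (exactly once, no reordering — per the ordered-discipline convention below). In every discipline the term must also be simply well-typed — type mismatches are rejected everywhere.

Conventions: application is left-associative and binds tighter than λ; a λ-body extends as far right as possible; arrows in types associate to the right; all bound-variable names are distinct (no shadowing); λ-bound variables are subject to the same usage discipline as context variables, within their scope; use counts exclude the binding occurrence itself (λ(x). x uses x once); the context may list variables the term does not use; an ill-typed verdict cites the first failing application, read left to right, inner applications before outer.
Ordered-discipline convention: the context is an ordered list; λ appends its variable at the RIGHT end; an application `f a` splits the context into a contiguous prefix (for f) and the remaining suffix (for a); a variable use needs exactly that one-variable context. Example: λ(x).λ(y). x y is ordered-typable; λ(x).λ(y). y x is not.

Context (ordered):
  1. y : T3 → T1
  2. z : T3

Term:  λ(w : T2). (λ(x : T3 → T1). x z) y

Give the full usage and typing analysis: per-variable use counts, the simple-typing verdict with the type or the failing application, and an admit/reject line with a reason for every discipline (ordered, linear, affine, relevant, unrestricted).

variable uses: y=1, z=1, w (bound)=0, x (bound)=1
use order (left to right): x, z, y
typing: well-typed at T2 → T1
ordered: ✗ — needs weakening: w unused
linear: ✗ — needs weakening: w unused
affine: ✓ — no duplicate uses among y, z, w, x
relevant: ✗ — needs weakening: w unused
unrestricted: ✓ — well-typed at T2 → T1; no restrictions here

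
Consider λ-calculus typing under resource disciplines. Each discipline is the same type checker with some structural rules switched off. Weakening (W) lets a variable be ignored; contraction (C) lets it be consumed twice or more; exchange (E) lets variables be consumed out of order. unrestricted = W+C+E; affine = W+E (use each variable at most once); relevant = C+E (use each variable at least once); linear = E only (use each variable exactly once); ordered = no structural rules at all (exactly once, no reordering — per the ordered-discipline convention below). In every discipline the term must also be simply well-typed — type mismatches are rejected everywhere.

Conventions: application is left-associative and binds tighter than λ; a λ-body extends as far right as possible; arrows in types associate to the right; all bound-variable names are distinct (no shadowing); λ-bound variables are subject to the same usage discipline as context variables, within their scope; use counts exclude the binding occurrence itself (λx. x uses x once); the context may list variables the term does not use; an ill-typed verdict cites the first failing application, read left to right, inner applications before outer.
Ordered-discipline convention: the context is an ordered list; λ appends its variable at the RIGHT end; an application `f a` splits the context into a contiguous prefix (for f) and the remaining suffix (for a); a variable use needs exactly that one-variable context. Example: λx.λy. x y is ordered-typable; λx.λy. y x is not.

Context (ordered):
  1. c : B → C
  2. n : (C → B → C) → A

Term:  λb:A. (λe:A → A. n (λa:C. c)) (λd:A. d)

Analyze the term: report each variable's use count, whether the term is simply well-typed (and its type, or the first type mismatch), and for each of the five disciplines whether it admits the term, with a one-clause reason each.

variable uses: c: 1×; n: 1×; b (λ-bound): 0×; e (λ-bound): 0×; a (λ-bound): 0×; d (λ-bound): 1×
left-to-right use order: n, c, d
typing: well-typed at A → A
ordered ✗ (b, e, a never used (weakening))
linear ✗ (b, e, a never used (weakening))
affine ✓ (c, n, b, e, a, d: no repeats, contraction unneeded)
relevant ✗ (b, e, a never used (weakening))
unrestricted ✓ (typability at A → A is all that's needed)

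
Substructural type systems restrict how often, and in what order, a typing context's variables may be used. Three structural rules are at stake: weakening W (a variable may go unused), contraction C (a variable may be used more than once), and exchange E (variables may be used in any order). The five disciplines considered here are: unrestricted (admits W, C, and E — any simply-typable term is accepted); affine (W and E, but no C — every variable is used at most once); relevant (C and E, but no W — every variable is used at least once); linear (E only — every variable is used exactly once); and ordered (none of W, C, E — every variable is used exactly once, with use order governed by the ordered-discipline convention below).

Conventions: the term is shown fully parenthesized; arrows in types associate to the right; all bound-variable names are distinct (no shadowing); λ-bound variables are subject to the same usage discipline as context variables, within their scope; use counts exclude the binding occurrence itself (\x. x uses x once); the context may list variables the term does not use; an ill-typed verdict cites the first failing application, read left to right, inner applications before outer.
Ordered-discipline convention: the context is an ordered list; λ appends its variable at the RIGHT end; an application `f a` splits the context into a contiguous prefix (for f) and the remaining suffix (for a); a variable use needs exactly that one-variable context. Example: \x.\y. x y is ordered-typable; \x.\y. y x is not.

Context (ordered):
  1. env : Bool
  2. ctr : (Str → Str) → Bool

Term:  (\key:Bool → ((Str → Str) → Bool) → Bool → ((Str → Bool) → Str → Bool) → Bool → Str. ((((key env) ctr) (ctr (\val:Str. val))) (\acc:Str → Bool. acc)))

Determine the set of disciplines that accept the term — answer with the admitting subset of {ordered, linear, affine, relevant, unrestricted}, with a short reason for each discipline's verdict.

admitted by: relevant, unrestricted
variable uses: env=1, ctr=2, key (λ-bound)=1, val (λ-bound)=1, acc (λ-bound)=1
uses in reading order: key, env, ctr, ctr, val, acc
typing: well-typed at (Bool → ((Str → Str) → Bool) → Bool → ((Str → Bool) → Str → Bool) → Bool → Str) → Bool → Str
ordered ✗ (needs contraction — ctr ×2)
linear ✗ (needs contraction — ctr ×2)
affine ✗ (needs contraction — ctr ×2)
relevant ✓ (none of env, ctr, key, val, acc goes unused)
unrestricted ✓ (simply typable at (Bool → ((Str → Str) → Bool) → Bool → ((Str → Bool) → Str → Bool) → Bool → Str) → Bool → Str; W, C, E all held)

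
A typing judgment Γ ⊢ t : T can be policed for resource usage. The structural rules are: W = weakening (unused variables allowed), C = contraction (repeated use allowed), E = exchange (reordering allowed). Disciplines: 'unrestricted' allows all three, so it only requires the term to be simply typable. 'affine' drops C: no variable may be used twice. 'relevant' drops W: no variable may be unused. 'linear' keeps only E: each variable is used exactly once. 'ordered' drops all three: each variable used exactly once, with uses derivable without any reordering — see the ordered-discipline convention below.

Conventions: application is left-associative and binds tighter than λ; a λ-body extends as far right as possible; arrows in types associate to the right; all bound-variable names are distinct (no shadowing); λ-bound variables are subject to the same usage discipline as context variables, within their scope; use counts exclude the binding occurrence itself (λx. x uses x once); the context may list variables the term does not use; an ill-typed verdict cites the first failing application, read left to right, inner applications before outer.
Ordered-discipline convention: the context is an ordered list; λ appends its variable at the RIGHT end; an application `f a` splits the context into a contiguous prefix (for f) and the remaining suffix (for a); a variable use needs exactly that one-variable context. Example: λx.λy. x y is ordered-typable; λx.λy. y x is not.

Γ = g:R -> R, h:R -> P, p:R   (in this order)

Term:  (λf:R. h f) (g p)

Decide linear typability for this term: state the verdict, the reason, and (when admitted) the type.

yes — each of g, h, p, f used exactly once; term : P
counts: g: 1; h: 1; p: 1; f [bound]: 1
order of uses: h, f, g, p
typing: the term checks, with type P
summary: ordered ✗, linear ✓, affine ✓, relevant ✓, unrestricted ✓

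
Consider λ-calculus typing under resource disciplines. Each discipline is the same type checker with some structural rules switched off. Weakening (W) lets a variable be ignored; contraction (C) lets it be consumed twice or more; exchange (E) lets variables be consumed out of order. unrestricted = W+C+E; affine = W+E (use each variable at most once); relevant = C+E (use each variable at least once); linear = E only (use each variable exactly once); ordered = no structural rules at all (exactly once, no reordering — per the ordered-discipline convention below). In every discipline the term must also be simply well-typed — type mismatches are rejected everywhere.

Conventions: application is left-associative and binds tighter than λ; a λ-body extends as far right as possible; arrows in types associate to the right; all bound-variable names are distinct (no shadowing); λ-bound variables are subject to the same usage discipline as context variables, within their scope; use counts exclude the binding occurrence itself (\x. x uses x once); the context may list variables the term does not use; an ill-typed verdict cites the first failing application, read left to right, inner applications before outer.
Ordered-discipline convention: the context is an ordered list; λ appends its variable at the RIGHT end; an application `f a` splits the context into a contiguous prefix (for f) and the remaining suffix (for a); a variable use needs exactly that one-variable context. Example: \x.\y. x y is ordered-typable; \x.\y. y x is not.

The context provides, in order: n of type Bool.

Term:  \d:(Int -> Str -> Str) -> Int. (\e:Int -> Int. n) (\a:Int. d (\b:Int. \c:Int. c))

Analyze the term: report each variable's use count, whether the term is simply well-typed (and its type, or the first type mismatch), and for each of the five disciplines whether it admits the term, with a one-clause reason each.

counts: n: 1×, d (bound): 1×, e (bound): 0×, a (bound): 0×, b (bound): 0×, c (bound): 1×
use order (left to right): n, d, c
typing: ill-typed: an application expects Int -> Str -> Str but receives Int -> Int -> Int
ordered ✗ (not simply typable)
linear ✗ (fails simple typing)
affine ✗ (a type mismatch blocks all five)
relevant ✗ (the type mismatch rejects it)
unrestricted ✗ (not simply typable)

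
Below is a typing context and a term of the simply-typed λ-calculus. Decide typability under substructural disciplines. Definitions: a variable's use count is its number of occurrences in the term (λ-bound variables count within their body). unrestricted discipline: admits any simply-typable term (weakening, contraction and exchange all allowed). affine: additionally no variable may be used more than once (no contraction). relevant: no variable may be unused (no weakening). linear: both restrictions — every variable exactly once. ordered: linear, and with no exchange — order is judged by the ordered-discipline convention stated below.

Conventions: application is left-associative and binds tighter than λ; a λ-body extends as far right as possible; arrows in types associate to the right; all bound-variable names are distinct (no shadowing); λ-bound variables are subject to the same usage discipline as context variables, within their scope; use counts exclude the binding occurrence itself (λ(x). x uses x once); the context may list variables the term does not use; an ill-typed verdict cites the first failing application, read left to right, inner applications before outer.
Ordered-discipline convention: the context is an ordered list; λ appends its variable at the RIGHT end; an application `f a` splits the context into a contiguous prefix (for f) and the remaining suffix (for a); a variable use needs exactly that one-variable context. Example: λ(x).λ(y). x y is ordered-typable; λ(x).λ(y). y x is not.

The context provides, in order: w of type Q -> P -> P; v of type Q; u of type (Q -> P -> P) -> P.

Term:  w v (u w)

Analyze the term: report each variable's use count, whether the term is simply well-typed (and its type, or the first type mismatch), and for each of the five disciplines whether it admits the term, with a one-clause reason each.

variable uses: w: 2, v: 1, u: 1
uses in reading order: w, v, u, w
typing: well-typed — term : P
ordered: ✗, w ×2 used more than once (contraction)
linear: ✗, w ×2 used more than once (contraction)
affine: ✗, w ×2 used more than once (contraction)
relevant: ✓, every one of w, v, u appears
unrestricted: ✓, simply typable at P; W, C, E all held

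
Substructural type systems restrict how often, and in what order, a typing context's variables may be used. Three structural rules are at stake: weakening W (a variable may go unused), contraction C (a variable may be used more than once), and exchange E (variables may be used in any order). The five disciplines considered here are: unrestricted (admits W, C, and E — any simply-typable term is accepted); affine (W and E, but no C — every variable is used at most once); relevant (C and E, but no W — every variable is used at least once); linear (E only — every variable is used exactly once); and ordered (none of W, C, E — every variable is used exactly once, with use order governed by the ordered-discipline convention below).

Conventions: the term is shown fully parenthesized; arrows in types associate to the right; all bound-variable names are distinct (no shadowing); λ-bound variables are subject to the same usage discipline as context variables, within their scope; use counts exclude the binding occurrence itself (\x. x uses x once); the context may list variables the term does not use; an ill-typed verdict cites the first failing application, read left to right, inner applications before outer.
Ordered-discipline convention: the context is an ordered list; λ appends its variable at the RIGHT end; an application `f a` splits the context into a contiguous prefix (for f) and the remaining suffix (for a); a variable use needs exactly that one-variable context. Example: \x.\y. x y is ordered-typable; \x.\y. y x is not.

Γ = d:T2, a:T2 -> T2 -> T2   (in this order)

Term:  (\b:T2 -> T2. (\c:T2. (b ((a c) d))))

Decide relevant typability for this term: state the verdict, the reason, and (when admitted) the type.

yes — at least one use each (d, a, b, c); term : (T2 -> T2) -> T2 -> T2
variable uses: d ×1, a ×1, b (bound) ×1, c (bound) ×1
left-to-right use order: b, a, c, d
typing: the term checks, with type (T2 -> T2) -> T2 -> T2
per-discipline verdicts: ordered ✗ · linear ✓ · affine ✓ · relevant ✓ · unrestricted ✓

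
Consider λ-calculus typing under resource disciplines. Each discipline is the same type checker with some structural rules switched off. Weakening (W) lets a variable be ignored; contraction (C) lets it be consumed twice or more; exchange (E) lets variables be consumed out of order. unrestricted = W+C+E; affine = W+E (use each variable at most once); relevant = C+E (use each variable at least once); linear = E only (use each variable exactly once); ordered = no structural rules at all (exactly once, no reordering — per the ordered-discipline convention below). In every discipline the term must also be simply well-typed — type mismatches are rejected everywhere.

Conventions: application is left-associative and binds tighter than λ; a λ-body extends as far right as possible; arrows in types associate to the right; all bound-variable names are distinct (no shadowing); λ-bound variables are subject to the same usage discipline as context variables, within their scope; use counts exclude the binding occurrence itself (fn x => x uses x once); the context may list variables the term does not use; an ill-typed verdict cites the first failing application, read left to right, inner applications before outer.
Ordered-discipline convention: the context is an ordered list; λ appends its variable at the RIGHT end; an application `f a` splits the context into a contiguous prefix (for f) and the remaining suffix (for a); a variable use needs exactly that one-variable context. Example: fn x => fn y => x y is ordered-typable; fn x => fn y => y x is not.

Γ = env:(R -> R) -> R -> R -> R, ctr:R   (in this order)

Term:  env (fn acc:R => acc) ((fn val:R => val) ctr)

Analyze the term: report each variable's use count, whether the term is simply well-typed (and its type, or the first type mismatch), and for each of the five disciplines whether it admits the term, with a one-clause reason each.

counts: env: 1×; ctr: 1×; acc (bound): 1×; val (bound): 1×
left-to-right use order: env, acc, val, ctr
typing: well-typed — term : R -> R
ordered ✓ (single-use (env, ctr, acc, val), ordered derivation ok)
linear ✓ (each of env, ctr, acc, val used exactly once)
affine ✓ (none of env, ctr, acc, val used more than once)
relevant ✓ (env, ctr, acc, val: all used, weakening unneeded)
unrestricted ✓ (well-typed at R -> R; no restrictions here)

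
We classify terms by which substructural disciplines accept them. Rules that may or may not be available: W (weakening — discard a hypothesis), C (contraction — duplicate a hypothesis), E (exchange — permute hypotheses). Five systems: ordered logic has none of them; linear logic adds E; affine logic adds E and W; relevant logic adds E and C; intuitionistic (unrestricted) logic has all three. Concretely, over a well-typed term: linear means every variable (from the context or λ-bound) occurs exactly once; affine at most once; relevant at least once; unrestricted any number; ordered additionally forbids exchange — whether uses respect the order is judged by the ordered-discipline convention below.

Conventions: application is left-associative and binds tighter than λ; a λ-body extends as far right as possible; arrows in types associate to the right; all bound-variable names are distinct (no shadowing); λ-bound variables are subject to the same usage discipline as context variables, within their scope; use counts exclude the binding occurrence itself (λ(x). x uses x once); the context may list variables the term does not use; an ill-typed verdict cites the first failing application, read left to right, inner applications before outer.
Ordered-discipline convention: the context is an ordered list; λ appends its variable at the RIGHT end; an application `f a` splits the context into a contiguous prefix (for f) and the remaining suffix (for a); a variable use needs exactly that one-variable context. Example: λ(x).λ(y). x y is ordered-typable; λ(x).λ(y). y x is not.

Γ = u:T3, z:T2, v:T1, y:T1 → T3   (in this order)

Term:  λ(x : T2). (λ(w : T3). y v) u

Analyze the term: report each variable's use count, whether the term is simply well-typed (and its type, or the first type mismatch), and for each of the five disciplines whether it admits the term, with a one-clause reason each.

counts: u=1, z=0, v=1, y=1, x [bound]=0, w [bound]=0
use order (left to right): y, v, u
typing: well-typed — term : T2 → T3
ordered: ✗ — z, x, w left unused
linear: ✗ — z, x, w left unused
affine: ✓ — at most one use each (u, z, v, y, x, w)
relevant: ✗ — z, x, w left unused
unrestricted: ✓ — simply typable at T2 → T3; W, C, E all held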